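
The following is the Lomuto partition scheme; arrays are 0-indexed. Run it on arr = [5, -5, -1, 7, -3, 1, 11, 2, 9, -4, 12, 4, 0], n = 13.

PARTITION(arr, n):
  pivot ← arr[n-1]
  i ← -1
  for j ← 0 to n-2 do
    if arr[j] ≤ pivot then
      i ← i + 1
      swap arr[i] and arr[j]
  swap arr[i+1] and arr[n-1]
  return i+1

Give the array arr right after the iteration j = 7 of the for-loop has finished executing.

[-5, -1, -3, 7, 5, 1, 11, 2, 9, -4, 12, 4, 0]

pivot=0, i=-1
j=0: 5>0, skip
j=1: -5≤0, i=0, swap(0,1) ⇒ [-5, 5, -1, 7, -3, 1, 11, 2, 9, -4, 12, 4, 0]
j=2: -1≤0, i=1, swap(1,2) ⇒ [-5, -1, 5, 7, -3, 1, 11, 2, 9, -4, 12, 4, 0]
j=3: 7>0, skip
j=4: -3≤0, i=2, swap(2,4) ⇒ [-5, -1, -3, 7, 5, 1, 11, 2, 9, -4, 12, 4, 0]
j=5: 1>0, skip
j=6: 11>0, skip
j=7: 2>0, skip
(after j=7) arr = [-5, -1, -3, 7, 5, 1, 11, 2, 9, -4, 12, 4, 0]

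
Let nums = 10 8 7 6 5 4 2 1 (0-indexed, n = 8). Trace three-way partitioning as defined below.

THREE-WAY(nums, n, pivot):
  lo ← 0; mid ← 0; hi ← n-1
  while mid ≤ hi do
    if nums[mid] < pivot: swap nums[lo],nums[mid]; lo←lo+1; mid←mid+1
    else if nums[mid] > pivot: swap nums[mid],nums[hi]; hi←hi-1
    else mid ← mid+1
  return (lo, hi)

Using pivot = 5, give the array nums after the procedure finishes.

pivot = 5; lo=0, mid=0, hi=7
nums[mid]=10>5: swap nums[0],nums[7]; hi=6 → 1 8 7 6 5 4 2 10
nums[mid]=1<5: swap nums[0],nums[0]; lo=1,mid=1 → 1 8 7 6 5 4 2 10
nums[mid]=8>5: swap nums[1],nums[6]; hi=5 → 1 2 7 6 5 4 8 10
nums[mid]=2<5: swap nums[1],nums[1]; lo=2,mid=2 → 1 2 7 6 5 4 8 10
nums[mid]=7>5: swap nums[2],nums[5]; hi=4 → 1 2 4 6 5 7 8 10
nums[mid]=4<5: swap nums[2],nums[2]; lo=3,mid=3 → 1 2 4 6 5 7 8 10
nums[mid]=6>5: swap nums[3],nums[4]; hi=3 → 1 2 4 5 6 7 8 10
nums[mid]=5=5: mid=4
end: lo=3, hi=3; nums = 1 2 4 5 6 7 8 10

1 2 4 5 6 7 8 10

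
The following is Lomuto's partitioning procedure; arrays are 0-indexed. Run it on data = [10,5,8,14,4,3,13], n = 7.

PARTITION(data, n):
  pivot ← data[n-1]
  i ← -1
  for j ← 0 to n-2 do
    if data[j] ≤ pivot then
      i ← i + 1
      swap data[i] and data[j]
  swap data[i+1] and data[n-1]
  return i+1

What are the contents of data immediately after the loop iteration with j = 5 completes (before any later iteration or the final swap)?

[10,5,8,4,3,14,13]

pivot=13, i=-1
j=0: 10≤13, i=0, swap(0,0) ⇒ [10,5,8,14,4,3,13]
j=1: 5≤13, i=1, swap(1,1) ⇒ [10,5,8,14,4,3,13]
j=2: 8≤13, i=2, swap(2,2) ⇒ [10,5,8,14,4,3,13]
j=3: 14>13, skip
j=4: 4≤13, i=3, swap(3,4) ⇒ [10,5,8,4,14,3,13]
j=5: 3≤13, i=4, swap(4,5) ⇒ [10,5,8,4,3,14,13]
(after j=5) data = [10,5,8,4,3,14,13]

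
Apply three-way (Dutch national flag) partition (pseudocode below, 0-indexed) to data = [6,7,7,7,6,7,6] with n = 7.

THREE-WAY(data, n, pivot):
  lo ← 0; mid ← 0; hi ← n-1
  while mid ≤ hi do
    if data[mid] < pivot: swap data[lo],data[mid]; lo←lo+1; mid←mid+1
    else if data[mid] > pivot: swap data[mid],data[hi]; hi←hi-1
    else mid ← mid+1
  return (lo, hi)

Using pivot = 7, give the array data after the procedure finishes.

lo=0 mid=0 hi=6
6<7: swap(0,0), lo=1 mid=1 ⇒ [6,7,7,7,6,7,6]
7=7: mid=2
7=7: mid=3
7=7: mid=4
6<7: swap(1,4), lo=2 mid=5 ⇒ [6,6,7,7,7,7,6]
7=7: mid=6
6<7: swap(2,6), lo=3 mid=7 ⇒ [6,6,6,7,7,7,7]
done. lo=3 hi=6; data=[6,6,6,7,7,7,7]

[6,6,6,7,7,7,7]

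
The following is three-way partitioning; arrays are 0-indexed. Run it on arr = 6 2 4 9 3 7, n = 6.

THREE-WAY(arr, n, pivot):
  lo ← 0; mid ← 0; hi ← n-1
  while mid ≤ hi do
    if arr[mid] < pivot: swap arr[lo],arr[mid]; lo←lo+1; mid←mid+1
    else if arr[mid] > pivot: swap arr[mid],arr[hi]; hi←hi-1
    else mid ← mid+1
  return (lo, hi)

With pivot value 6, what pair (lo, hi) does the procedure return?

(3, 3)

pivot = 6; lo=0, mid=0, hi=5
arr[mid]=6=6: mid=1
arr[mid]=2<6: swap arr[0],arr[1]; lo=1,mid=2 → 2 6 4 9 3 7
arr[mid]=4<6: swap arr[1],arr[2]; lo=2,mid=3 → 2 4 6 9 3 7
arr[mid]=9>6: swap arr[3],arr[5]; hi=4 → 2 4 6 7 3 9
arr[mid]=7>6: swap arr[3],arr[4]; hi=3 → 2 4 6 3 7 9
arr[mid]=3<6: swap arr[2],arr[3]; lo=3,mid=4 → 2 4 3 6 7 9
end: lo=3, hi=3; arr = 2 4 3 6 7 9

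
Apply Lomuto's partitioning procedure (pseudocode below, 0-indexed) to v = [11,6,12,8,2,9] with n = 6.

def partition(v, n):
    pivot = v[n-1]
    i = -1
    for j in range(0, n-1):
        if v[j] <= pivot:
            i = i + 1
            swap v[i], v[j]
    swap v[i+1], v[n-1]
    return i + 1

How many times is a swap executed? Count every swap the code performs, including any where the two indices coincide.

4

pivot = v[5] = 9; i = -1
j=0: v[0]=11 > 9 → no swap
j=1: v[1]=6 ≤ 9 → i=0, swap v[0],v[1] → [6,11,12,8,2,9]
j=2: v[2]=12 > 9 → no swap
j=3: v[3]=8 ≤ 9 → i=1, swap v[1],v[3] → [6,8,12,11,2,9]
j=4: v[4]=2 ≤ 9 → i=2, swap v[2],v[4] → [6,8,2,11,12,9]
final swap v[3],v[5] → [6,8,2,9,12,11]; return 3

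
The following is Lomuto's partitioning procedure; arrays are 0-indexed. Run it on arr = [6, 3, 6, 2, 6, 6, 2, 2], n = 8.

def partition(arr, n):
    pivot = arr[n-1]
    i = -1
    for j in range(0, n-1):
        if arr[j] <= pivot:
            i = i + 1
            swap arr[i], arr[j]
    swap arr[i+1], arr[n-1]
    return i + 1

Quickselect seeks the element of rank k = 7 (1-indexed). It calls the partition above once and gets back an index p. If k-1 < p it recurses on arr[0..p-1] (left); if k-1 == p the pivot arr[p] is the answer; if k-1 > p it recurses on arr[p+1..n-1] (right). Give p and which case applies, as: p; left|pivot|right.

pivot = arr[7] = 2; i = -1
j=0: arr[0]=6 > 2 → no swap
j=1: arr[1]=3 > 2 → no swap
j=2: arr[2]=6 > 2 → no swap
j=3: arr[3]=2 ≤ 2 → i=0, swap arr[0],arr[3] → [2, 3, 6, 6, 6, 6, 2, 2]
j=4: arr[4]=6 > 2 → no swap
j=5: arr[5]=6 > 2 → no swap
j=6: arr[6]=2 ≤ 2 → i=1, swap arr[1],arr[6] → [2, 2, 6, 6, 6, 6, 3, 2]
final swap arr[2],arr[7] → [2, 2, 2, 6, 6, 6, 3, 6]; return 2
p = 2; k-1 = 6 > 2 ⇒ right

2; right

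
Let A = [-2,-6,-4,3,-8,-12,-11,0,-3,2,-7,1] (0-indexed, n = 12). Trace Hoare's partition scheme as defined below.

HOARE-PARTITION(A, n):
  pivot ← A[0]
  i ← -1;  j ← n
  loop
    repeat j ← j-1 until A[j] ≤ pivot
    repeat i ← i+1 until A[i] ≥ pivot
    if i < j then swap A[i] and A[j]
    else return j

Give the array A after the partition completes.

[-7,-6,-4,-3,-8,-12,-11,0,3,2,-2,1]

pivot = A[0] = -2; i = -1, j = 12
j→10 (A[10]=-7≤-2), i→0 (A[0]=-2≥-2); i<j, swap → [-7,-6,-4,3,-8,-12,-11,0,-3,2,-2,1]
j→8 (A[8]=-3≤-2), i→3 (A[3]=3≥-2); i<j, swap → [-7,-6,-4,-3,-8,-12,-11,0,3,2,-2,1]
j→6, i→7; i≥j, return j=6. A = [-7,-6,-4,-3,-8,-12,-11,0,3,2,-2,1]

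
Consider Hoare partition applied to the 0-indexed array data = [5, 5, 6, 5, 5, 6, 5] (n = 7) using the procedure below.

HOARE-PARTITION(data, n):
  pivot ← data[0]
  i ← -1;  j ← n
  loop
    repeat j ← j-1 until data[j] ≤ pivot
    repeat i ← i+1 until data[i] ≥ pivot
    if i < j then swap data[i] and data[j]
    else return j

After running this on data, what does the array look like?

[5, 5, 5, 6, 5, 6, 5]

pivot=5
j stops at 6 (5), i stops at 0 (5); swap ⇒ [5, 5, 6, 5, 5, 6, 5]
j stops at 4 (5), i stops at 1 (5); swap ⇒ [5, 5, 6, 5, 5, 6, 5]
j stops at 3 (5), i stops at 2 (6); swap ⇒ [5, 5, 5, 6, 5, 6, 5]
j stops at 2, i stops at 3; i≥j ⇒ return 2. data=[5, 5, 5, 6, 5, 6, 5]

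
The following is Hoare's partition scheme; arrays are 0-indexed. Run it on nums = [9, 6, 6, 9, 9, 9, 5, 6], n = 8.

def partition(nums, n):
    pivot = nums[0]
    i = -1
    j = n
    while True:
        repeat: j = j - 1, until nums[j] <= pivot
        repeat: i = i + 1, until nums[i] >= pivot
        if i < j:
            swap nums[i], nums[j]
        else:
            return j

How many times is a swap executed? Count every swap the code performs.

pivot=9
j stops at 7 (6), i stops at 0 (9); swap ⇒ [6, 6, 6, 9, 9, 9, 5, 9]
j stops at 6 (5), i stops at 3 (9); swap ⇒ [6, 6, 6, 5, 9, 9, 9, 9]
j stops at 5 (9), i stops at 4 (9); swap ⇒ [6, 6, 6, 5, 9, 9, 9, 9]
j stops at 4, i stops at 5; i≥j ⇒ return 4. nums=[6, 6, 6, 5, 9, 9, 9, 9]

3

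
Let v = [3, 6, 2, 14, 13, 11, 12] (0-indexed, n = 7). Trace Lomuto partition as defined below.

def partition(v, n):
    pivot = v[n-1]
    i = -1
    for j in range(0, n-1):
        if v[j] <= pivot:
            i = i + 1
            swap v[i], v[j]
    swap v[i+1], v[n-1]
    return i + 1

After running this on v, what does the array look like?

[3, 6, 2, 11, 12, 14, 13]

pivot = v[6] = 12; i = -1
j=0: v[0]=3 ≤ 12 → i=0, swap v[0],v[0] (no change) → [3, 6, 2, 14, 13, 11, 12]
j=1: v[1]=6 ≤ 12 → i=1, swap v[1],v[1] (no change) → [3, 6, 2, 14, 13, 11, 12]
j=2: v[2]=2 ≤ 12 → i=2, swap v[2],v[2] (no change) → [3, 6, 2, 14, 13, 11, 12]
j=3: v[3]=14 > 12 → no swap
j=4: v[4]=13 > 12 → no swap
j=5: v[5]=11 ≤ 12 → i=3, swap v[3],v[5] → [3, 6, 2, 11, 13, 14, 12]
final swap v[4],v[6] → [3, 6, 2, 11, 12, 14, 13]; return 4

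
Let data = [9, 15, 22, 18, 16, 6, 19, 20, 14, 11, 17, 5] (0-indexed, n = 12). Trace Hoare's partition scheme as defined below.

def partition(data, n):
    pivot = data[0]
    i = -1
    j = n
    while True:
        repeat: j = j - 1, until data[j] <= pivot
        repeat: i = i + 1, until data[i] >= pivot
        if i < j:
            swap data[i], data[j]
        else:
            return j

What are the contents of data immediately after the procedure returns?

[5, 6, 22, 18, 16, 15, 19, 20, 14, 11, 17, 9]

pivot=9
j stops at 11 (5), i stops at 0 (9); swap ⇒ [5, 15, 22, 18, 16, 6, 19, 20, 14, 11, 17, 9]
j stops at 5 (6), i stops at 1 (15); swap ⇒ [5, 6, 22, 18, 16, 15, 19, 20, 14, 11, 17, 9]
j stops at 1, i stops at 2; i≥j ⇒ return 1. data=[5, 6, 22, 18, 16, 15, 19, 20, 14, 11, 17, 9]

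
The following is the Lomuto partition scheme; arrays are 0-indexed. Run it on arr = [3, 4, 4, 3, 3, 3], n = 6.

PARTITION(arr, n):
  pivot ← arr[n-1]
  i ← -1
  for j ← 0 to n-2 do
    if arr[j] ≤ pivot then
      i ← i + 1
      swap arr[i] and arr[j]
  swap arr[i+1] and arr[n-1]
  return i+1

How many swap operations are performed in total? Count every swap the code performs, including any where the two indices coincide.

pivot = arr[5] = 3; i = -1
j=0: arr[0]=3 ≤ 3 → i=0, swap arr[0],arr[0] (no change) → [3, 4, 4, 3, 3, 3]
j=1: arr[1]=4 > 3 → no swap
j=2: arr[2]=4 > 3 → no swap
j=3: arr[3]=3 ≤ 3 → i=1, swap arr[1],arr[3] → [3, 3, 4, 4, 3, 3]
j=4: arr[4]=3 ≤ 3 → i=2, swap arr[2],arr[4] → [3, 3, 3, 4, 4, 3]
final swap arr[3],arr[5] → [3, 3, 3, 3, 4, 4]; return 3

4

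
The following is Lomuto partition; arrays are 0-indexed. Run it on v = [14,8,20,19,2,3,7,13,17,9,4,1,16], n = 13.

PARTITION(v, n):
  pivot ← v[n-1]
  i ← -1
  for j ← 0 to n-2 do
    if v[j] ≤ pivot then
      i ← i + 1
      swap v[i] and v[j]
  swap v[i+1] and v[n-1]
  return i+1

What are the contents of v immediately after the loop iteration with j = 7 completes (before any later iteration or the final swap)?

pivot = v[12] = 16; i = -1
j=0: v[0]=14 ≤ 16 → i=0, swap v[0],v[0] (no change) → [14,8,20,19,2,3,7,13,17,9,4,1,16]
j=1: v[1]=8 ≤ 16 → i=1, swap v[1],v[1] (no change) → [14,8,20,19,2,3,7,13,17,9,4,1,16]
j=2: v[2]=20 > 16 → no swap
j=3: v[3]=19 > 16 → no swap
j=4: v[4]=2 ≤ 16 → i=2, swap v[2],v[4] → [14,8,2,19,20,3,7,13,17,9,4,1,16]
j=5: v[5]=3 ≤ 16 → i=3, swap v[3],v[5] → [14,8,2,3,20,19,7,13,17,9,4,1,16]
j=6: v[6]=7 ≤ 16 → i=4, swap v[4],v[6] → [14,8,2,3,7,19,20,13,17,9,4,1,16]
j=7: v[7]=13 ≤ 16 → i=5, swap v[5],v[7] → [14,8,2,3,7,13,20,19,17,9,4,1,16]
(after j=7) v = [14,8,2,3,7,13,20,19,17,9,4,1,16]

[14,8,2,3,7,13,20,19,17,9,4,1,16]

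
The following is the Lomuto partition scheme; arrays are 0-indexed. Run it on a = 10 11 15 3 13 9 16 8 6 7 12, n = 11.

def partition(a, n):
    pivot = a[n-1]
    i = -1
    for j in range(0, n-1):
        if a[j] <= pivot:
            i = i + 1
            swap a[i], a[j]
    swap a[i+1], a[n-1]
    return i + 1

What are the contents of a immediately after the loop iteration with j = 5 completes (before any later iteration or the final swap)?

pivot = a[10] = 12; i = -1
j=0: a[0]=10 ≤ 12 → i=0, swap a[0],a[0] (no change) → 10 11 15 3 13 9 16 8 6 7 12
j=1: a[1]=11 ≤ 12 → i=1, swap a[1],a[1] (no change) → 10 11 15 3 13 9 16 8 6 7 12
j=2: a[2]=15 > 12 → no swap
j=3: a[3]=3 ≤ 12 → i=2, swap a[2],a[3] → 10 11 3 15 13 9 16 8 6 7 12
j=4: a[4]=13 > 12 → no swap
j=5: a[5]=9 ≤ 12 → i=3, swap a[3],a[5] → 10 11 3 9 13 15 16 8 6 7 12
(after j=5) a = 10 11 3 9 13 15 16 8 6 7 12

10 11 3 9 13 15 16 8 6 7 12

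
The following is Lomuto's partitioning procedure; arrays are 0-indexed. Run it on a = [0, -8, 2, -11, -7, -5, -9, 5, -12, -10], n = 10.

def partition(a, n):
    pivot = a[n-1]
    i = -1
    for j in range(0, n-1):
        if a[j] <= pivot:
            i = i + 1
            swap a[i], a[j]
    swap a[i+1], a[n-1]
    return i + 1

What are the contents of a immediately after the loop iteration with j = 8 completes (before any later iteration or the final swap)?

[-11, -12, 2, 0, -7, -5, -9, 5, -8, -10]

pivot=-10, i=-1
j=0: 0>-10, skip
j=1: -8>-10, skip
j=2: 2>-10, skip
j=3: -11≤-10, i=0, swap(0,3) ⇒ [-11, -8, 2, 0, -7, -5, -9, 5, -12, -10]
j=4: -7>-10, skip
j=5: -5>-10, skip
j=6: -9>-10, skip
j=7: 5>-10, skip
j=8: -12≤-10, i=1, swap(1,8) ⇒ [-11, -12, 2, 0, -7, -5, -9, 5, -8, -10]
(after j=8) a = [-11, -12, 2, 0, -7, -5, -9, 5, -8, -10]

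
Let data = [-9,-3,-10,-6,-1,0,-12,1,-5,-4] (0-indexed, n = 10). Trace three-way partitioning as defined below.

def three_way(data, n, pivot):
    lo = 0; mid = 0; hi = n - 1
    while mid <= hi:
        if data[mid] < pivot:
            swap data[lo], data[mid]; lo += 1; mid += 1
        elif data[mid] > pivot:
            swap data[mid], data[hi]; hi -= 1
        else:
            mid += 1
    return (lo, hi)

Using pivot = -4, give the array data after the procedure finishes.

[-9,-10,-6,-5,-12,-4,1,0,-1,-3]

pivot = -4; lo=0, mid=0, hi=9
data[mid]=-9<-4: swap data[0],data[0]; lo=1,mid=1 → [-9,-3,-10,-6,-1,0,-12,1,-5,-4]
data[mid]=-3>-4: swap data[1],data[9]; hi=8 → [-9,-4,-10,-6,-1,0,-12,1,-5,-3]
data[mid]=-4=-4: mid=2
data[mid]=-10<-4: swap data[1],data[2]; lo=2,mid=3 → [-9,-10,-4,-6,-1,0,-12,1,-5,-3]
data[mid]=-6<-4: swap data[2],data[3]; lo=3,mid=4 → [-9,-10,-6,-4,-1,0,-12,1,-5,-3]
data[mid]=-1>-4: swap data[4],data[8]; hi=7 → [-9,-10,-6,-4,-5,0,-12,1,-1,-3]
data[mid]=-5<-4: swap data[3],data[4]; lo=4,mid=5 → [-9,-10,-6,-5,-4,0,-12,1,-1,-3]
data[mid]=0>-4: swap data[5],data[7]; hi=6 → [-9,-10,-6,-5,-4,1,-12,0,-1,-3]
data[mid]=1>-4: swap data[5],data[6]; hi=5 → [-9,-10,-6,-5,-4,-12,1,0,-1,-3]
data[mid]=-12<-4: swap data[4],data[5]; lo=5,mid=6 → [-9,-10,-6,-5,-12,-4,1,0,-1,-3]
end: lo=5, hi=5; data = [-9,-10,-6,-5,-12,-4,1,0,-1,-3]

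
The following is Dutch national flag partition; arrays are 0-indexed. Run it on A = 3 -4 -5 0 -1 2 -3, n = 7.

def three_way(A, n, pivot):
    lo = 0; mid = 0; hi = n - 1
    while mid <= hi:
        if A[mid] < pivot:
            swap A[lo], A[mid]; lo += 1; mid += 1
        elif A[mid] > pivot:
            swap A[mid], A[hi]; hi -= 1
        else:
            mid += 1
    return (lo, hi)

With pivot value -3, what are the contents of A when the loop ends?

lo=0 mid=0 hi=6
3>-3: swap(0,6), hi=5 ⇒ -3 -4 -5 0 -1 2 3
-3=-3: mid=1
-4<-3: swap(0,1), lo=1 mid=2 ⇒ -4 -3 -5 0 -1 2 3
-5<-3: swap(1,2), lo=2 mid=3 ⇒ -4 -5 -3 0 -1 2 3
0>-3: swap(3,5), hi=4 ⇒ -4 -5 -3 2 -1 0 3
2>-3: swap(3,4), hi=3 ⇒ -4 -5 -3 -1 2 0 3
-1>-3: swap(3,3), hi=2 ⇒ -4 -5 -3 -1 2 0 3
done. lo=2 hi=2; A=-4 -5 -3 -1 2 0 3

-4 -5 -3 -1 2 0 3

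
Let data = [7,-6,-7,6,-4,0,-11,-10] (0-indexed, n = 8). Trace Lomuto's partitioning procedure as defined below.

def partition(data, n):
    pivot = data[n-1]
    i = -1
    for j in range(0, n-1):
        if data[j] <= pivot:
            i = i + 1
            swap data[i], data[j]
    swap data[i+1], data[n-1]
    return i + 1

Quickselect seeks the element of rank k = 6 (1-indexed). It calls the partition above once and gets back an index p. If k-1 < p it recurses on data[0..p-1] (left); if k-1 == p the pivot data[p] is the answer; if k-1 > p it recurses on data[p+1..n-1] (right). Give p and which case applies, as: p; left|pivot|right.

1; right

pivot = data[7] = -10; i = -1
j=0: data[0]=7 > -10 → no swap
j=1: data[1]=-6 > -10 → no swap
j=2: data[2]=-7 > -10 → no swap
j=3: data[3]=6 > -10 → no swap
j=4: data[4]=-4 > -10 → no swap
j=5: data[5]=0 > -10 → no swap
j=6: data[6]=-11 ≤ -10 → i=0, swap data[0],data[6] → [-11,-6,-7,6,-4,0,7,-10]
final swap data[1],data[7] → [-11,-10,-7,6,-4,0,7,-6]; return 1
p = 1; k-1 = 5 > 1 ⇒ right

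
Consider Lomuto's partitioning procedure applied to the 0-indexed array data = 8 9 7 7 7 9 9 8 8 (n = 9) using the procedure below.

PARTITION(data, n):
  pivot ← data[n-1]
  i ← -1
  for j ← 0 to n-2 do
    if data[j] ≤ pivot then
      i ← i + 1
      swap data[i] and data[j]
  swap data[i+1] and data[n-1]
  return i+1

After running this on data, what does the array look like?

pivot=8, i=-1
j=0: 8≤8, i=0, swap(0,0) ⇒ 8 9 7 7 7 9 9 8 8
j=1: 9>8, skip
j=2: 7≤8, i=1, swap(1,2) ⇒ 8 7 9 7 7 9 9 8 8
j=3: 7≤8, i=2, swap(2,3) ⇒ 8 7 7 9 7 9 9 8 8
j=4: 7≤8, i=3, swap(3,4) ⇒ 8 7 7 7 9 9 9 8 8
j=5: 9>8, skip
j=6: 9>8, skip
j=7: 8≤8, i=4, swap(4,7) ⇒ 8 7 7 7 8 9 9 9 8
swap(5,8) ⇒ 8 7 7 7 8 8 9 9 9; return 5

8 7 7 7 8 8 9 9 9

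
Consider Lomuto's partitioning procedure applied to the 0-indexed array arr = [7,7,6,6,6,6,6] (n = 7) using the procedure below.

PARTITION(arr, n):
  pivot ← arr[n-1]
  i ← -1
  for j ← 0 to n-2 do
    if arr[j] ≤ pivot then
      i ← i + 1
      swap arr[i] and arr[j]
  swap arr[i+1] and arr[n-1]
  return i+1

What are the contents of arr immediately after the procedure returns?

[6,6,6,6,6,7,7]

pivot = arr[6] = 6; i = -1
j=0: arr[0]=7 > 6 → no swap
j=1: arr[1]=7 > 6 → no swap
j=2: arr[2]=6 ≤ 6 → i=0, swap arr[0],arr[2] → [6,7,7,6,6,6,6]
j=3: arr[3]=6 ≤ 6 → i=1, swap arr[1],arr[3] → [6,6,7,7,6,6,6]
j=4: arr[4]=6 ≤ 6 → i=2, swap arr[2],arr[4] → [6,6,6,7,7,6,6]
j=5: arr[5]=6 ≤ 6 → i=3, swap arr[3],arr[5] → [6,6,6,6,7,7,6]
final swap arr[4],arr[6] → [6,6,6,6,6,7,7]; return 4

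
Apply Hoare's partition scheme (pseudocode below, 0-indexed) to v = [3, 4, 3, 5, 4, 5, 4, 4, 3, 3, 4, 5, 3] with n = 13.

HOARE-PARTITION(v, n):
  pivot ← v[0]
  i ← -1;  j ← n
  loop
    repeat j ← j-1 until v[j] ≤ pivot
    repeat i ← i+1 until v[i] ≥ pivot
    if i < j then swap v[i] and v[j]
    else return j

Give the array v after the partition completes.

pivot = v[0] = 3; i = -1, j = 13
j→12 (v[12]=3≤3), i→0 (v[0]=3≥3); i<j, swap → [3, 4, 3, 5, 4, 5, 4, 4, 3, 3, 4, 5, 3]
j→9 (v[9]=3≤3), i→1 (v[1]=4≥3); i<j, swap → [3, 3, 3, 5, 4, 5, 4, 4, 3, 4, 4, 5, 3]
j→8 (v[8]=3≤3), i→2 (v[2]=3≥3); i<j, swap → [3, 3, 3, 5, 4, 5, 4, 4, 3, 4, 4, 5, 3]
j→2, i→3; i≥j, return j=2. v = [3, 3, 3, 5, 4, 5, 4, 4, 3, 4, 4, 5, 3]

[3, 3, 3, 5, 4, 5, 4, 4, 3, 4, 4, 5, 3]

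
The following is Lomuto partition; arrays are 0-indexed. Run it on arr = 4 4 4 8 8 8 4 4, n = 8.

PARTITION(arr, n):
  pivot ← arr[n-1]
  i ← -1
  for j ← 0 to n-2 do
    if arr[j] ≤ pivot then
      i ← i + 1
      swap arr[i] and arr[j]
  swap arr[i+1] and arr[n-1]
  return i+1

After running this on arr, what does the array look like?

pivot=4, i=-1
j=0: 4≤4, i=0, swap(0,0) ⇒ 4 4 4 8 8 8 4 4
j=1: 4≤4, i=1, swap(1,1) ⇒ 4 4 4 8 8 8 4 4
j=2: 4≤4, i=2, swap(2,2) ⇒ 4 4 4 8 8 8 4 4
j=3: 8>4, skip
j=4: 8>4, skip
j=5: 8>4, skip
j=6: 4≤4, i=3, swap(3,6) ⇒ 4 4 4 4 8 8 8 4
swap(4,7) ⇒ 4 4 4 4 4 8 8 8; return 4

4 4 4 4 4 8 8 8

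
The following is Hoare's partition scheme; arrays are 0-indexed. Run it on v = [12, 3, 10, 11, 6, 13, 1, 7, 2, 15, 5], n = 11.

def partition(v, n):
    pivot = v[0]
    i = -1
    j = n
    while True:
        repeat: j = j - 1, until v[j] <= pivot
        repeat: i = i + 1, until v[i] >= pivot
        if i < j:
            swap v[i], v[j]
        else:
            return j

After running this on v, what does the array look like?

pivot = v[0] = 12; i = -1, j = 11
j→10 (v[10]=5≤12), i→0 (v[0]=12≥12); i<j, swap → [5, 3, 10, 11, 6, 13, 1, 7, 2, 15, 12]
j→8 (v[8]=2≤12), i→5 (v[5]=13≥12); i<j, swap → [5, 3, 10, 11, 6, 2, 1, 7, 13, 15, 12]
j→7, i→8; i≥j, return j=7. v = [5, 3, 10, 11, 6, 2, 1, 7, 13, 15, 12]

[5, 3, 10, 11, 6, 2, 1, 7, 13, 15, 12]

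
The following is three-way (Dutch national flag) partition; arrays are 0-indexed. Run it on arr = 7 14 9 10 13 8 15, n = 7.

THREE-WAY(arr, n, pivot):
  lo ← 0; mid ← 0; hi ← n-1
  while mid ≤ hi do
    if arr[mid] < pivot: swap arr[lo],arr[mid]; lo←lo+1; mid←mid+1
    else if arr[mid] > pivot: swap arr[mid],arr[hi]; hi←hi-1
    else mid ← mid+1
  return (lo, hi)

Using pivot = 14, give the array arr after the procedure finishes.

7 9 10 13 8 14 15

pivot = 14; lo=0, mid=0, hi=6
arr[mid]=7<14: swap arr[0],arr[0]; lo=1,mid=1 → 7 14 9 10 13 8 15
arr[mid]=14=14: mid=2
arr[mid]=9<14: swap arr[1],arr[2]; lo=2,mid=3 → 7 9 14 10 13 8 15
arr[mid]=10<14: swap arr[2],arr[3]; lo=3,mid=4 → 7 9 10 14 13 8 15
arr[mid]=13<14: swap arr[3],arr[4]; lo=4,mid=5 → 7 9 10 13 14 8 15
arr[mid]=8<14: swap arr[4],arr[5]; lo=5,mid=6 → 7 9 10 13 8 14 15
arr[mid]=15>14: swap arr[6],arr[6]; hi=5 → 7 9 10 13 8 14 15
end: lo=5, hi=5; arr = 7 9 10 13 8 14 15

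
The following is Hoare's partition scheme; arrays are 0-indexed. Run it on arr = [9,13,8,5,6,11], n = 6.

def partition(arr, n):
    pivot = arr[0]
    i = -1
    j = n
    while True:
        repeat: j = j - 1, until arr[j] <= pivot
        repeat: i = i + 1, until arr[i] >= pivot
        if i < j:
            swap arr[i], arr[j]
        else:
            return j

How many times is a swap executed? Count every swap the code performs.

pivot = arr[0] = 9; i = -1, j = 6
j→4 (arr[4]=6≤9), i→0 (arr[0]=9≥9); i<j, swap → [6,13,8,5,9,11]
j→3 (arr[3]=5≤9), i→1 (arr[1]=13≥9); i<j, swap → [6,5,8,13,9,11]
j→2, i→3; i≥j, return j=2. arr = [6,5,8,13,9,11]

2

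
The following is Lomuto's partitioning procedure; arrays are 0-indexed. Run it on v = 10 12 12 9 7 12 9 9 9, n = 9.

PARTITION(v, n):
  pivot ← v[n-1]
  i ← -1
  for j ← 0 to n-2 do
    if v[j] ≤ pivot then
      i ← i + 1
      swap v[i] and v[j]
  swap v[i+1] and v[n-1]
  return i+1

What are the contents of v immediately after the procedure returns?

9 7 9 9 9 12 12 10 12

pivot=9, i=-1
j=0: 10>9, skip
j=1: 12>9, skip
j=2: 12>9, skip
j=3: 9≤9, i=0, swap(0,3) ⇒ 9 12 12 10 7 12 9 9 9
j=4: 7≤9, i=1, swap(1,4) ⇒ 9 7 12 10 12 12 9 9 9
j=5: 12>9, skip
j=6: 9≤9, i=2, swap(2,6) ⇒ 9 7 9 10 12 12 12 9 9
j=7: 9≤9, i=3, swap(3,7) ⇒ 9 7 9 9 12 12 12 10 9
swap(4,8) ⇒ 9 7 9 9 9 12 12 10 12; return 4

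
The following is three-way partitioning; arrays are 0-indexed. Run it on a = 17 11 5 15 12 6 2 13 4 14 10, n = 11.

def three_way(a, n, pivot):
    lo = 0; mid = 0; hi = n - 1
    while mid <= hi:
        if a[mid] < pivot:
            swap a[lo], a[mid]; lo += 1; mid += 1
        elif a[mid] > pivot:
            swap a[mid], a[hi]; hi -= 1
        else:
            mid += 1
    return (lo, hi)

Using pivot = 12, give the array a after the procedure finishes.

10 11 5 4 6 2 12 13 14 15 17

pivot = 12; lo=0, mid=0, hi=10
a[mid]=17>12: swap a[0],a[10]; hi=9 → 10 11 5 15 12 6 2 13 4 14 17
a[mid]=10<12: swap a[0],a[0]; lo=1,mid=1 → 10 11 5 15 12 6 2 13 4 14 17
a[mid]=11<12: swap a[1],a[1]; lo=2,mid=2 → 10 11 5 15 12 6 2 13 4 14 17
a[mid]=5<12: swap a[2],a[2]; lo=3,mid=3 → 10 11 5 15 12 6 2 13 4 14 17
a[mid]=15>12: swap a[3],a[9]; hi=8 → 10 11 5 14 12 6 2 13 4 15 17
a[mid]=14>12: swap a[3],a[8]; hi=7 → 10 11 5 4 12 6 2 13 14 15 17
a[mid]=4<12: swap a[3],a[3]; lo=4,mid=4 → 10 11 5 4 12 6 2 13 14 15 17
a[mid]=12=12: mid=5
a[mid]=6<12: swap a[4],a[5]; lo=5,mid=6 → 10 11 5 4 6 12 2 13 14 15 17
a[mid]=2<12: swap a[5],a[6]; lo=6,mid=7 → 10 11 5 4 6 2 12 13 14 15 17
a[mid]=13>12: swap a[7],a[7]; hi=6 → 10 11 5 4 6 2 12 13 14 15 17
end: lo=6, hi=6; a = 10 11 5 4 6 2 12 13 14 15 17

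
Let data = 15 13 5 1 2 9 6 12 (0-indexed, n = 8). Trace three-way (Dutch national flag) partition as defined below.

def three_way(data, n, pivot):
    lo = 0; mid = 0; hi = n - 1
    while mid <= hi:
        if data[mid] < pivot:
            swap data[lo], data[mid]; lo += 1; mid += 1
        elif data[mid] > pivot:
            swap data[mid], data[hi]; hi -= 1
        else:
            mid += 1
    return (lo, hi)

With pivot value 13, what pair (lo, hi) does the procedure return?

pivot = 13; lo=0, mid=0, hi=7
data[mid]=15>13: swap data[0],data[7]; hi=6 → 12 13 5 1 2 9 6 15
data[mid]=12<13: swap data[0],data[0]; lo=1,mid=1 → 12 13 5 1 2 9 6 15
data[mid]=13=13: mid=2
data[mid]=5<13: swap data[1],data[2]; lo=2,mid=3 → 12 5 13 1 2 9 6 15
data[mid]=1<13: swap data[2],data[3]; lo=3,mid=4 → 12 5 1 13 2 9 6 15
data[mid]=2<13: swap data[3],data[4]; lo=4,mid=5 → 12 5 1 2 13 9 6 15
data[mid]=9<13: swap data[4],data[5]; lo=5,mid=6 → 12 5 1 2 9 13 6 15
data[mid]=6<13: swap data[5],data[6]; lo=6,mid=7 → 12 5 1 2 9 6 13 15
end: lo=6, hi=6; data = 12 5 1 2 9 6 13 15

(6, 6)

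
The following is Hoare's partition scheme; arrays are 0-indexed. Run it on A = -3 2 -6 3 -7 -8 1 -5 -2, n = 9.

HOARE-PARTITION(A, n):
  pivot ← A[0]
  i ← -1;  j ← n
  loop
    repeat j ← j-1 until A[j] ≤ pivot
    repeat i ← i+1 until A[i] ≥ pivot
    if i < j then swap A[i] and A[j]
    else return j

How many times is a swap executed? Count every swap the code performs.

pivot=-3
j stops at 7 (-5), i stops at 0 (-3); swap ⇒ -5 2 -6 3 -7 -8 1 -3 -2
j stops at 5 (-8), i stops at 1 (2); swap ⇒ -5 -8 -6 3 -7 2 1 -3 -2
j stops at 4 (-7), i stops at 3 (3); swap ⇒ -5 -8 -6 -7 3 2 1 -3 -2
j stops at 3, i stops at 4; i≥j ⇒ return 3. A=-5 -8 -6 -7 3 2 1 -3 -2

3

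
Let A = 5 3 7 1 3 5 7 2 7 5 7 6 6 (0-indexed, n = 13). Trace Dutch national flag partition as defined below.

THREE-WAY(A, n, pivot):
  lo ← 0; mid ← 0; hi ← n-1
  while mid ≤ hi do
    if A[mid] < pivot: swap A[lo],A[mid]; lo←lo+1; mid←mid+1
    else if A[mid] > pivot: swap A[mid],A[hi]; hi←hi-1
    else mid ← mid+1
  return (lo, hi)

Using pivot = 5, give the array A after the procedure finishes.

pivot = 5; lo=0, mid=0, hi=12
A[mid]=5=5: mid=1
A[mid]=3<5: swap A[0],A[1]; lo=1,mid=2 → 3 5 7 1 3 5 7 2 7 5 7 6 6
A[mid]=7>5: swap A[2],A[12]; hi=11 → 3 5 6 1 3 5 7 2 7 5 7 6 7
A[mid]=6>5: swap A[2],A[11]; hi=10 → 3 5 6 1 3 5 7 2 7 5 7 6 7
A[mid]=6>5: swap A[2],A[10]; hi=9 → 3 5 7 1 3 5 7 2 7 5 6 6 7
A[mid]=7>5: swap A[2],A[9]; hi=8 → 3 5 5 1 3 5 7 2 7 7 6 6 7
A[mid]=5=5: mid=3
A[mid]=1<5: swap A[1],A[3]; lo=2,mid=4 → 3 1 5 5 3 5 7 2 7 7 6 6 7
A[mid]=3<5: swap A[2],A[4]; lo=3,mid=5 → 3 1 3 5 5 5 7 2 7 7 6 6 7
A[mid]=5=5: mid=6
A[mid]=7>5: swap A[6],A[8]; hi=7 → 3 1 3 5 5 5 7 2 7 7 6 6 7
A[mid]=7>5: swap A[6],A[7]; hi=6 → 3 1 3 5 5 5 2 7 7 7 6 6 7
A[mid]=2<5: swap A[3],A[6]; lo=4,mid=7 → 3 1 3 2 5 5 5 7 7 7 6 6 7
end: lo=4, hi=6; A = 3 1 3 2 5 5 5 7 7 7 6 6 7

3 1 3 2 5 5 5 7 7 7 6 6 7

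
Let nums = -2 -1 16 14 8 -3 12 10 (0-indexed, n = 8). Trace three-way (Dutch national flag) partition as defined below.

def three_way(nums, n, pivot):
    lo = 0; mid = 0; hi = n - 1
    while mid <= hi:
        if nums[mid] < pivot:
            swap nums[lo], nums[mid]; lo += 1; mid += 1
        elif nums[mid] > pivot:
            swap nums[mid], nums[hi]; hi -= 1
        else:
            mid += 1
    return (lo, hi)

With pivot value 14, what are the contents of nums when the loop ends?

-2 -1 10 8 -3 12 14 16

lo=0 mid=0 hi=7
-2<14: swap(0,0), lo=1 mid=1 ⇒ -2 -1 16 14 8 -3 12 10
-1<14: swap(1,1), lo=2 mid=2 ⇒ -2 -1 16 14 8 -3 12 10
16>14: swap(2,7), hi=6 ⇒ -2 -1 10 14 8 -3 12 16
10<14: swap(2,2), lo=3 mid=3 ⇒ -2 -1 10 14 8 -3 12 16
14=14: mid=4
8<14: swap(3,4), lo=4 mid=5 ⇒ -2 -1 10 8 14 -3 12 16
-3<14: swap(4,5), lo=5 mid=6 ⇒ -2 -1 10 8 -3 14 12 16
12<14: swap(5,6), lo=6 mid=7 ⇒ -2 -1 10 8 -3 12 14 16
done. lo=6 hi=6; nums=-2 -1 10 8 -3 12 14 16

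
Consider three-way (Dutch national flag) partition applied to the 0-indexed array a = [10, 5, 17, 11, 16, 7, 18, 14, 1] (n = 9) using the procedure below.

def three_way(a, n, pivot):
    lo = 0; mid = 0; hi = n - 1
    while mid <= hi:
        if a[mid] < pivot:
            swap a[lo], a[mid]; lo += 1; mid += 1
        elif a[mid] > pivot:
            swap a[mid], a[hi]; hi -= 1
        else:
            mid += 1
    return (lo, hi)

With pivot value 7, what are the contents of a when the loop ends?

pivot = 7; lo=0, mid=0, hi=8
a[mid]=10>7: swap a[0],a[8]; hi=7 → [1, 5, 17, 11, 16, 7, 18, 14, 10]
a[mid]=1<7: swap a[0],a[0]; lo=1,mid=1 → [1, 5, 17, 11, 16, 7, 18, 14, 10]
a[mid]=5<7: swap a[1],a[1]; lo=2,mid=2 → [1, 5, 17, 11, 16, 7, 18, 14, 10]
a[mid]=17>7: swap a[2],a[7]; hi=6 → [1, 5, 14, 11, 16, 7, 18, 17, 10]
a[mid]=14>7: swap a[2],a[6]; hi=5 → [1, 5, 18, 11, 16, 7, 14, 17, 10]
a[mid]=18>7: swap a[2],a[5]; hi=4 → [1, 5, 7, 11, 16, 18, 14, 17, 10]
a[mid]=7=7: mid=3
a[mid]=11>7: swap a[3],a[4]; hi=3 → [1, 5, 7, 16, 11, 18, 14, 17, 10]
a[mid]=16>7: swap a[3],a[3]; hi=2 → [1, 5, 7, 16, 11, 18, 14, 17, 10]
end: lo=2, hi=2; a = [1, 5, 7, 16, 11, 18, 14, 17, 10]

[1, 5, 7, 16, 11, 18, 14, 17, 10]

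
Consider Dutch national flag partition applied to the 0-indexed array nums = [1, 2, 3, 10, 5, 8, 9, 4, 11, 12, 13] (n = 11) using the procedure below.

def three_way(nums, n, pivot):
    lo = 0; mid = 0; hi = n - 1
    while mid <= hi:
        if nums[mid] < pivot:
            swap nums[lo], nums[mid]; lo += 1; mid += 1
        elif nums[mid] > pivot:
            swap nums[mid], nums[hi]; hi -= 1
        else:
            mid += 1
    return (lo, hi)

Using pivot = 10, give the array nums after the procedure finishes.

[1, 2, 3, 5, 8, 9, 4, 10, 12, 13, 11]

pivot = 10; lo=0, mid=0, hi=10
nums[mid]=1<10: swap nums[0],nums[0]; lo=1,mid=1 → [1, 2, 3, 10, 5, 8, 9, 4, 11, 12, 13]
nums[mid]=2<10: swap nums[1],nums[1]; lo=2,mid=2 → [1, 2, 3, 10, 5, 8, 9, 4, 11, 12, 13]
nums[mid]=3<10: swap nums[2],nums[2]; lo=3,mid=3 → [1, 2, 3, 10, 5, 8, 9, 4, 11, 12, 13]
nums[mid]=10=10: mid=4
nums[mid]=5<10: swap nums[3],nums[4]; lo=4,mid=5 → [1, 2, 3, 5, 10, 8, 9, 4, 11, 12, 13]
nums[mid]=8<10: swap nums[4],nums[5]; lo=5,mid=6 → [1, 2, 3, 5, 8, 10, 9, 4, 11, 12, 13]
nums[mid]=9<10: swap nums[5],nums[6]; lo=6,mid=7 → [1, 2, 3, 5, 8, 9, 10, 4, 11, 12, 13]
nums[mid]=4<10: swap nums[6],nums[7]; lo=7,mid=8 → [1, 2, 3, 5, 8, 9, 4, 10, 11, 12, 13]
nums[mid]=11>10: swap nums[8],nums[10]; hi=9 → [1, 2, 3, 5, 8, 9, 4, 10, 13, 12, 11]
nums[mid]=13>10: swap nums[8],nums[9]; hi=8 → [1, 2, 3, 5, 8, 9, 4, 10, 12, 13, 11]
nums[mid]=12>10: swap nums[8],nums[8]; hi=7 → [1, 2, 3, 5, 8, 9, 4, 10, 12, 13, 11]
end: lo=7, hi=7; nums = [1, 2, 3, 5, 8, 9, 4, 10, 12, 13, 11]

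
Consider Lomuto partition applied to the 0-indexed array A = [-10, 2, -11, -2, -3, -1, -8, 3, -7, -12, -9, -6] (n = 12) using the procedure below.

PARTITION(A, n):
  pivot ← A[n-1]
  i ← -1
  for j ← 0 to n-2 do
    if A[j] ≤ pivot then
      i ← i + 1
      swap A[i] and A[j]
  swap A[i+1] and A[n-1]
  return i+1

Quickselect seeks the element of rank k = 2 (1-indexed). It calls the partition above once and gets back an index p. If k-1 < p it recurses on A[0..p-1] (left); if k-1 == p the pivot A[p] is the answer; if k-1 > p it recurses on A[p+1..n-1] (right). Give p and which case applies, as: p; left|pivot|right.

pivot=-6, i=-1
j=0: -10≤-6, i=0, swap(0,0) ⇒ [-10, 2, -11, -2, -3, -1, -8, 3, -7, -12, -9, -6]
j=1: 2>-6, skip
j=2: -11≤-6, i=1, swap(1,2) ⇒ [-10, -11, 2, -2, -3, -1, -8, 3, -7, -12, -9, -6]
j=3: -2>-6, skip
j=4: -3>-6, skip
j=5: -1>-6, skip
j=6: -8≤-6, i=2, swap(2,6) ⇒ [-10, -11, -8, -2, -3, -1, 2, 3, -7, -12, -9, -6]
j=7: 3>-6, skip
j=8: -7≤-6, i=3, swap(3,8) ⇒ [-10, -11, -8, -7, -3, -1, 2, 3, -2, -12, -9, -6]
j=9: -12≤-6, i=4, swap(4,9) ⇒ [-10, -11, -8, -7, -12, -1, 2, 3, -2, -3, -9, -6]
j=10: -9≤-6, i=5, swap(5,10) ⇒ [-10, -11, -8, -7, -12, -9, 2, 3, -2, -3, -1, -6]
swap(6,11) ⇒ [-10, -11, -8, -7, -12, -9, -6, 3, -2, -3, -1, 2]; return 6
p = 6; k-1 = 1 < 6 ⇒ left

6; left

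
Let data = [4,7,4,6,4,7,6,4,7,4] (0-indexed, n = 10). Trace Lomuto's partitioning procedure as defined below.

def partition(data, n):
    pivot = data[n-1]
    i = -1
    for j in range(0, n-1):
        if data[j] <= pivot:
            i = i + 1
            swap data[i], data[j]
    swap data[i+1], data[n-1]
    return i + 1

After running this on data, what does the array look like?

[4,4,4,4,4,7,6,6,7,7]

pivot = data[9] = 4; i = -1
j=0: data[0]=4 ≤ 4 → i=0, swap data[0],data[0] (no change) → [4,7,4,6,4,7,6,4,7,4]
j=1: data[1]=7 > 4 → no swap
j=2: data[2]=4 ≤ 4 → i=1, swap data[1],data[2] → [4,4,7,6,4,7,6,4,7,4]
j=3: data[3]=6 > 4 → no swap
j=4: data[4]=4 ≤ 4 → i=2, swap data[2],data[4] → [4,4,4,6,7,7,6,4,7,4]
j=5: data[5]=7 > 4 → no swap
j=6: data[6]=6 > 4 → no swap
j=7: data[7]=4 ≤ 4 → i=3, swap data[3],data[7] → [4,4,4,4,7,7,6,6,7,4]
j=8: data[8]=7 > 4 → no swap
final swap data[4],data[9] → [4,4,4,4,4,7,6,6,7,7]; return 4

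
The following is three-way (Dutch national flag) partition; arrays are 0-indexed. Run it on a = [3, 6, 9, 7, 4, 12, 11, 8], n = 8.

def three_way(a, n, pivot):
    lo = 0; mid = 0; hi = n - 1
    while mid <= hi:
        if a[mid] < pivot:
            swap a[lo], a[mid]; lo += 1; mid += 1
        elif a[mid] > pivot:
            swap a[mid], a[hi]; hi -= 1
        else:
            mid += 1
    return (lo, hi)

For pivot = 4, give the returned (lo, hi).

(1, 1)

lo=0 mid=0 hi=7
3<4: swap(0,0), lo=1 mid=1 ⇒ [3, 6, 9, 7, 4, 12, 11, 8]
6>4: swap(1,7), hi=6 ⇒ [3, 8, 9, 7, 4, 12, 11, 6]
8>4: swap(1,6), hi=5 ⇒ [3, 11, 9, 7, 4, 12, 8, 6]
11>4: swap(1,5), hi=4 ⇒ [3, 12, 9, 7, 4, 11, 8, 6]
12>4: swap(1,4), hi=3 ⇒ [3, 4, 9, 7, 12, 11, 8, 6]
4=4: mid=2
9>4: swap(2,3), hi=2 ⇒ [3, 4, 7, 9, 12, 11, 8, 6]
7>4: swap(2,2), hi=1 ⇒ [3, 4, 7, 9, 12, 11, 8, 6]
done. lo=1 hi=1; a=[3, 4, 7, 9, 12, 11, 8, 6]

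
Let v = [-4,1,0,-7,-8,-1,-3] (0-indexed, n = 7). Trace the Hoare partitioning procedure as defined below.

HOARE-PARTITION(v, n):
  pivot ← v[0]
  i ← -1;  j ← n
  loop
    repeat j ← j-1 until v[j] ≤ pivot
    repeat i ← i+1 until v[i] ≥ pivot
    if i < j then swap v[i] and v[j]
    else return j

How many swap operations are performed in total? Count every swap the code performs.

pivot=-4
j stops at 4 (-8), i stops at 0 (-4); swap ⇒ [-8,1,0,-7,-4,-1,-3]
j stops at 3 (-7), i stops at 1 (1); swap ⇒ [-8,-7,0,1,-4,-1,-3]
j stops at 1, i stops at 2; i≥j ⇒ return 1. v=[-8,-7,0,1,-4,-1,-3]

2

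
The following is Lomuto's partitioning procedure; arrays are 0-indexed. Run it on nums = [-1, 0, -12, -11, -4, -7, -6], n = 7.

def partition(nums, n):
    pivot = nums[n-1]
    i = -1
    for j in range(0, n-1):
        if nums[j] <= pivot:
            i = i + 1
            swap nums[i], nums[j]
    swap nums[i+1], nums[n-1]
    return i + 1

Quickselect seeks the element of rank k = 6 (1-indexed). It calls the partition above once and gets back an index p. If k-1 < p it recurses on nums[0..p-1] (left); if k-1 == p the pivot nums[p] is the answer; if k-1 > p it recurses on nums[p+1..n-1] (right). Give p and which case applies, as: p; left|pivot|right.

3; right

pivot = nums[6] = -6; i = -1
j=0: nums[0]=-1 > -6 → no swap
j=1: nums[1]=0 > -6 → no swap
j=2: nums[2]=-12 ≤ -6 → i=0, swap nums[0],nums[2] → [-12, 0, -1, -11, -4, -7, -6]
j=3: nums[3]=-11 ≤ -6 → i=1, swap nums[1],nums[3] → [-12, -11, -1, 0, -4, -7, -6]
j=4: nums[4]=-4 > -6 → no swap
j=5: nums[5]=-7 ≤ -6 → i=2, swap nums[2],nums[5] → [-12, -11, -7, 0, -4, -1, -6]
final swap nums[3],nums[6] → [-12, -11, -7, -6, -4, -1, 0]; return 3
p = 3; k-1 = 5 > 3 ⇒ right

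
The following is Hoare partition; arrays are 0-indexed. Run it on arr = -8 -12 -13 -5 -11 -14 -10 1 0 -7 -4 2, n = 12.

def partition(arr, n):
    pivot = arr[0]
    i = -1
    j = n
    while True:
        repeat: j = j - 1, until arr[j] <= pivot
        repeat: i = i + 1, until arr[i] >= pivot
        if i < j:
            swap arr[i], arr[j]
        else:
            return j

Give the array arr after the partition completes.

-10 -12 -13 -14 -11 -5 -8 1 0 -7 -4 2

pivot=-8
j stops at 6 (-10), i stops at 0 (-8); swap ⇒ -10 -12 -13 -5 -11 -14 -8 1 0 -7 -4 2
j stops at 5 (-14), i stops at 3 (-5); swap ⇒ -10 -12 -13 -14 -11 -5 -8 1 0 -7 -4 2
j stops at 4, i stops at 5; i≥j ⇒ return 4. arr=-10 -12 -13 -14 -11 -5 -8 1 0 -7 -4 2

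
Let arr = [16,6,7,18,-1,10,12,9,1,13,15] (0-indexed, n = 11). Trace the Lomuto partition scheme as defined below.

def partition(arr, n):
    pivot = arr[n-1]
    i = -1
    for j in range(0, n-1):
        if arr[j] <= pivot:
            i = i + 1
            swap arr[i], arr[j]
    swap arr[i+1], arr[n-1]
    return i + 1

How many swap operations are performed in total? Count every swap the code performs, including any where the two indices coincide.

pivot=15, i=-1
j=0: 16>15, skip
j=1: 6≤15, i=0, swap(0,1) ⇒ [6,16,7,18,-1,10,12,9,1,13,15]
j=2: 7≤15, i=1, swap(1,2) ⇒ [6,7,16,18,-1,10,12,9,1,13,15]
j=3: 18>15, skip
j=4: -1≤15, i=2, swap(2,4) ⇒ [6,7,-1,18,16,10,12,9,1,13,15]
j=5: 10≤15, i=3, swap(3,5) ⇒ [6,7,-1,10,16,18,12,9,1,13,15]
j=6: 12≤15, i=4, swap(4,6) ⇒ [6,7,-1,10,12,18,16,9,1,13,15]
j=7: 9≤15, i=5, swap(5,7) ⇒ [6,7,-1,10,12,9,16,18,1,13,15]
j=8: 1≤15, i=6, swap(6,8) ⇒ [6,7,-1,10,12,9,1,18,16,13,15]
j=9: 13≤15, i=7, swap(7,9) ⇒ [6,7,-1,10,12,9,1,13,16,18,15]
swap(8,10) ⇒ [6,7,-1,10,12,9,1,13,15,18,16]; return 8

9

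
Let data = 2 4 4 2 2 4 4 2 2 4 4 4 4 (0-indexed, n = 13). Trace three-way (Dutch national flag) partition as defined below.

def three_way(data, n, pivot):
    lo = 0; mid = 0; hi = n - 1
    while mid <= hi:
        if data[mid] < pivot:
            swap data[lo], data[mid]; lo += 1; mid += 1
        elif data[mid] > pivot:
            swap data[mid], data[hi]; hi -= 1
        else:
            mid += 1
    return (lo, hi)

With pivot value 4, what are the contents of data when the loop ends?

2 2 2 2 2 4 4 4 4 4 4 4 4

pivot = 4; lo=0, mid=0, hi=12
data[mid]=2<4: swap data[0],data[0]; lo=1,mid=1 → 2 4 4 2 2 4 4 2 2 4 4 4 4
data[mid]=4=4: mid=2
data[mid]=4=4: mid=3
data[mid]=2<4: swap data[1],data[3]; lo=2,mid=4 → 2 2 4 4 2 4 4 2 2 4 4 4 4
data[mid]=2<4: swap data[2],data[4]; lo=3,mid=5 → 2 2 2 4 4 4 4 2 2 4 4 4 4
data[mid]=4=4: mid=6
data[mid]=4=4: mid=7
data[mid]=2<4: swap data[3],data[7]; lo=4,mid=8 → 2 2 2 2 4 4 4 4 2 4 4 4 4
data[mid]=2<4: swap data[4],data[8]; lo=5,mid=9 → 2 2 2 2 2 4 4 4 4 4 4 4 4
data[mid]=4=4: mid=10
data[mid]=4=4: mid=11
data[mid]=4=4: mid=12
data[mid]=4=4: mid=13
end: lo=5, hi=12; data = 2 2 2 2 2 4 4 4 4 4 4 4 4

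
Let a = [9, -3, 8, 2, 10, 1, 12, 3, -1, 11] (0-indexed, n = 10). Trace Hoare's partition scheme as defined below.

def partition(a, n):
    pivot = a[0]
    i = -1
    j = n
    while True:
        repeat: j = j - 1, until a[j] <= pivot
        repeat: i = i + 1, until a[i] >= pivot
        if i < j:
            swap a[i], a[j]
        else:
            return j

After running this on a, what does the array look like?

[-1, -3, 8, 2, 3, 1, 12, 10, 9, 11]

pivot = a[0] = 9; i = -1, j = 10
j→8 (a[8]=-1≤9), i→0 (a[0]=9≥9); i<j, swap → [-1, -3, 8, 2, 10, 1, 12, 3, 9, 11]
j→7 (a[7]=3≤9), i→4 (a[4]=10≥9); i<j, swap → [-1, -3, 8, 2, 3, 1, 12, 10, 9, 11]
j→5, i→6; i≥j, return j=5. a = [-1, -3, 8, 2, 3, 1, 12, 10, 9, 11]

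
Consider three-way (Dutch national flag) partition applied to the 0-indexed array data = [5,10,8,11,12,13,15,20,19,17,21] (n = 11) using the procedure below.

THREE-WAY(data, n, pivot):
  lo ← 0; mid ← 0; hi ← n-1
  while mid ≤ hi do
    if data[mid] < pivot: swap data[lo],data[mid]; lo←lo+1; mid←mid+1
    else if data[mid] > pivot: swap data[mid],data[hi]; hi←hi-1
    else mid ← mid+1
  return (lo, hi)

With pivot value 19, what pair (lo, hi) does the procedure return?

pivot = 19; lo=0, mid=0, hi=10
data[mid]=5<19: swap data[0],data[0]; lo=1,mid=1 → [5,10,8,11,12,13,15,20,19,17,21]
data[mid]=10<19: swap data[1],data[1]; lo=2,mid=2 → [5,10,8,11,12,13,15,20,19,17,21]
data[mid]=8<19: swap data[2],data[2]; lo=3,mid=3 → [5,10,8,11,12,13,15,20,19,17,21]
data[mid]=11<19: swap data[3],data[3]; lo=4,mid=4 → [5,10,8,11,12,13,15,20,19,17,21]
data[mid]=12<19: swap data[4],data[4]; lo=5,mid=5 → [5,10,8,11,12,13,15,20,19,17,21]
data[mid]=13<19: swap data[5],data[5]; lo=6,mid=6 → [5,10,8,11,12,13,15,20,19,17,21]
data[mid]=15<19: swap data[6],data[6]; lo=7,mid=7 → [5,10,8,11,12,13,15,20,19,17,21]
data[mid]=20>19: swap data[7],data[10]; hi=9 → [5,10,8,11,12,13,15,21,19,17,20]
data[mid]=21>19: swap data[7],data[9]; hi=8 → [5,10,8,11,12,13,15,17,19,21,20]
data[mid]=17<19: swap data[7],data[7]; lo=8,mid=8 → [5,10,8,11,12,13,15,17,19,21,20]
data[mid]=19=19: mid=9
end: lo=8, hi=8; data = [5,10,8,11,12,13,15,17,19,21,20]

(8, 8)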